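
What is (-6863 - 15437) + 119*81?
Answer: -12661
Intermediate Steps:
(-6863 - 15437) + 119*81 = -22300 + 9639 = -12661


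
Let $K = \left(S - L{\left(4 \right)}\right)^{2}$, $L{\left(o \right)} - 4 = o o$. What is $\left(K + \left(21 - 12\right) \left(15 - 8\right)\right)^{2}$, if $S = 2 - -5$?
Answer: $53824$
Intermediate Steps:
$L{\left(o \right)} = 4 + o^{2}$ ($L{\left(o \right)} = 4 + o o = 4 + o^{2}$)
$S = 7$ ($S = 2 + 5 = 7$)
$K = 169$ ($K = \left(7 - \left(4 + 4^{2}\right)\right)^{2} = \left(7 - \left(4 + 16\right)\right)^{2} = \left(7 - 20\right)^{2} = \left(-13\right)^{2} = 169$)
$\left(K + \left(21 - 12\right) \left(15 - 8\right)\right)^{2} = \left(169 + \left(21 - 12\right) \left(15 - 8\right)\right)^{2} = \left(169 + 9 \cdot 7\right)^{2} = \left(169 + 63\right)^{2} = 232^{2} = 53824$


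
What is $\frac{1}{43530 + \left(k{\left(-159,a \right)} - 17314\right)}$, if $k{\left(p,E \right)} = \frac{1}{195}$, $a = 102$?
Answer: $\frac{195}{5112121} \approx 3.8145 \cdot 10^{-5}$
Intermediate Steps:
$k{\left(p,E \right)} = \frac{1}{195}$
$\frac{1}{43530 + \left(k{\left(-159,a \right)} - 17314\right)} = \frac{1}{43530 + \left(\frac{1}{195} - 17314\right)} = \frac{1}{43530 - \frac{3376229}{195}} = \frac{1}{\frac{5112121}{195}} = \frac{195}{5112121}$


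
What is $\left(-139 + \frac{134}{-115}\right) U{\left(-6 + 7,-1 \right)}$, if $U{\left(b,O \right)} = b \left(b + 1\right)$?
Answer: $- \frac{32238}{115} \approx -280.33$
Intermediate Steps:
$U{\left(b,O \right)} = b \left(1 + b\right)$
$\left(-139 + \frac{134}{-115}\right) U{\left(-6 + 7,-1 \right)} = \left(-139 + \frac{134}{-115}\right) \left(-6 + 7\right) \left(1 + \left(-6 + 7\right)\right) = \left(-139 + 134 \left(- \frac{1}{115}\right)\right) 1 \left(1 + 1\right) = \left(-139 - \frac{134}{115}\right) 1 \cdot 2 = \left(- \frac{16119}{115}\right) 2 = - \frac{32238}{115}$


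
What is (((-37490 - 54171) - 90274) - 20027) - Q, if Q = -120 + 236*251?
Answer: -261078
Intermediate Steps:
Q = 59116 (Q = -120 + 59236 = 59116)
(((-37490 - 54171) - 90274) - 20027) - Q = (((-37490 - 54171) - 90274) - 20027) - 1*59116 = ((-91661 - 90274) - 20027) - 59116 = (-181935 - 20027) - 59116 = -201962 - 59116 = -261078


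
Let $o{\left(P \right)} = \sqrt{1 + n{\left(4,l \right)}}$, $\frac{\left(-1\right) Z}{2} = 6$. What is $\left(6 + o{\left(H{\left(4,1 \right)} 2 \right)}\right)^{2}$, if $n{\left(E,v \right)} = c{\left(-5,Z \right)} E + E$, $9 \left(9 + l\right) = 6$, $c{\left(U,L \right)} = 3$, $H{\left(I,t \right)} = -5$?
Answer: $\left(6 + \sqrt{17}\right)^{2} \approx 102.48$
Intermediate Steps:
$Z = -12$ ($Z = \left(-2\right) 6 = -12$)
$l = - \frac{25}{3}$ ($l = -9 + \frac{1}{9} \cdot 6 = -9 + \frac{2}{3} = - \frac{25}{3} \approx -8.3333$)
$n{\left(E,v \right)} = 4 E$ ($n{\left(E,v \right)} = 3 E + E = 4 E$)
$o{\left(P \right)} = \sqrt{17}$ ($o{\left(P \right)} = \sqrt{1 + 4 \cdot 4} = \sqrt{1 + 16} = \sqrt{17}$)
$\left(6 + o{\left(H{\left(4,1 \right)} 2 \right)}\right)^{2} = \left(6 + \sqrt{17}\right)^{2}$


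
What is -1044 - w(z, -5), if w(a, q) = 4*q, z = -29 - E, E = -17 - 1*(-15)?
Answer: -1024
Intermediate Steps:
E = -2 (E = -17 + 15 = -2)
z = -27 (z = -29 - 1*(-2) = -29 + 2 = -27)
-1044 - w(z, -5) = -1044 - 4*(-5) = -1044 - 1*(-20) = -1044 + 20 = -1024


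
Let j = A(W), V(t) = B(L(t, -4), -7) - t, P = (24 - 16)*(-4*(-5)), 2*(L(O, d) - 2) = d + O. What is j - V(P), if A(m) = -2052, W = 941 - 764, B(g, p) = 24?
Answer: -1916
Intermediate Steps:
L(O, d) = 2 + O/2 + d/2 (L(O, d) = 2 + (d + O)/2 = 2 + (O + d)/2 = 2 + (O/2 + d/2) = 2 + O/2 + d/2)
P = 160 (P = 8*20 = 160)
W = 177
V(t) = 24 - t
j = -2052
j - V(P) = -2052 - (24 - 1*160) = -2052 - (24 - 160) = -2052 - 1*(-136) = -2052 + 136 = -1916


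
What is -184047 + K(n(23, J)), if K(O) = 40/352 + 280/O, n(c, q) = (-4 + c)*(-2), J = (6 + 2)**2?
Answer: -153869357/836 ≈ -1.8405e+5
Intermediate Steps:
J = 64 (J = 8**2 = 64)
n(c, q) = 8 - 2*c
K(O) = 5/44 + 280/O (K(O) = 40*(1/352) + 280/O = 5/44 + 280/O)
-184047 + K(n(23, J)) = -184047 + (5/44 + 280/(8 - 2*23)) = -184047 + (5/44 + 280/(8 - 46)) = -184047 + (5/44 + 280/(-38)) = -184047 + (5/44 + 280*(-1/38)) = -184047 + (5/44 - 140/19) = -184047 - 6065/836 = -153869357/836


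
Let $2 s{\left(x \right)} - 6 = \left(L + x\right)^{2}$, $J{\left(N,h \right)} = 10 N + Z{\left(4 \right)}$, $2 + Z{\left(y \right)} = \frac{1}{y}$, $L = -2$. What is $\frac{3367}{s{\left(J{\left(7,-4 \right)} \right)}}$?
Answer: $\frac{107744}{70321} \approx 1.5322$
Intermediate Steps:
$Z{\left(y \right)} = -2 + \frac{1}{y}$
$J{\left(N,h \right)} = - \frac{7}{4} + 10 N$ ($J{\left(N,h \right)} = 10 N - \left(2 - \frac{1}{4}\right) = 10 N + \left(-2 + \frac{1}{4}\right) = 10 N - \frac{7}{4} = - \frac{7}{4} + 10 N$)
$s{\left(x \right)} = 3 + \frac{\left(-2 + x\right)^{2}}{2}$
$\frac{3367}{s{\left(J{\left(7,-4 \right)} \right)}} = \frac{3367}{3 + \frac{\left(-2 + \left(- \frac{7}{4} + 10 \cdot 7\right)\right)^{2}}{2}} = \frac{3367}{3 + \frac{\left(-2 + \left(- \frac{7}{4} + 70\right)\right)^{2}}{2}} = \frac{3367}{3 + \frac{\left(-2 + \frac{273}{4}\right)^{2}}{2}} = \frac{3367}{3 + \frac{\left(\frac{265}{4}\right)^{2}}{2}} = \frac{3367}{3 + \frac{1}{2} \cdot \frac{70225}{16}} = \frac{3367}{3 + \frac{70225}{32}} = \frac{3367}{\frac{70321}{32}} = 3367 \cdot \frac{32}{70321} = \frac{107744}{70321}$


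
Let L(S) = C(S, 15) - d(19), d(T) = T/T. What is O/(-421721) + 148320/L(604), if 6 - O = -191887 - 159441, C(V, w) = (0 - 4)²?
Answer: 4169625914/421721 ≈ 9887.2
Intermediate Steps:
C(V, w) = 16 (C(V, w) = (-4)² = 16)
d(T) = 1
O = 351334 (O = 6 - (-191887 - 159441) = 6 - 1*(-351328) = 6 + 351328 = 351334)
L(S) = 15 (L(S) = 16 - 1*1 = 16 - 1 = 15)
O/(-421721) + 148320/L(604) = 351334/(-421721) + 148320/15 = 351334*(-1/421721) + 148320*(1/15) = -351334/421721 + 9888 = 4169625914/421721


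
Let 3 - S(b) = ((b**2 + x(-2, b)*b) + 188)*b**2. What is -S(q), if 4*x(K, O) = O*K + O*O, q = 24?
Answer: 2264829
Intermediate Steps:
x(K, O) = O**2/4 + K*O/4 (x(K, O) = (O*K + O*O)/4 = (K*O + O**2)/4 = (O**2 + K*O)/4 = O**2/4 + K*O/4)
S(b) = 3 - b**2*(188 + b**2 + b**2*(-2 + b)/4) (S(b) = 3 - ((b**2 + (b*(-2 + b)/4)*b) + 188)*b**2 = 3 - ((b**2 + b**2*(-2 + b)/4) + 188)*b**2 = 3 - (188 + b**2 + b**2*(-2 + b)/4)*b**2 = 3 - b**2*(188 + b**2 + b**2*(-2 + b)/4))
-S(q) = -(3 - 188*24**2 - 1/2*24**4 - 1/4*24**5) = -(3 - 188*576 - 1/2*331776 - 1/4*7962624) = -(3 - 108288 - 165888 - 1990656) = -1*(-2264829) = 2264829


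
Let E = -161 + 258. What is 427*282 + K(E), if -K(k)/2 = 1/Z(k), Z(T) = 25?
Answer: 3010348/25 ≈ 1.2041e+5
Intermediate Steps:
E = 97
K(k) = -2/25
427*282 + K(E) = 427*282 - 2/25 = 120414 - 2/25 = 3010348/25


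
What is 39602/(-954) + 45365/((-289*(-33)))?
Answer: -55734344/1516383 ≈ -36.755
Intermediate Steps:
39602/(-954) + 45365/((-289*(-33))) = 39602*(-1/954) + 45365/9537 = -19801/477 + 45365*(1/9537) = -19801/477 + 45365/9537 = -55734344/1516383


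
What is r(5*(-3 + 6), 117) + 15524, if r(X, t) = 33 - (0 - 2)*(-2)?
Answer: 15553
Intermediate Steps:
r(X, t) = 29 (r(X, t) = 33 - (-2)*(-2) = 33 - 1*4 = 33 - 4 = 29)
r(5*(-3 + 6), 117) + 15524 = 29 + 15524 = 15553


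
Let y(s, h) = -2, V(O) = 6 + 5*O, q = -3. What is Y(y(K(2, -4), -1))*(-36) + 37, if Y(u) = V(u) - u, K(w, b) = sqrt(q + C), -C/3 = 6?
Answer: 109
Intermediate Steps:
C = -18 (C = -3*6 = -18)
K(w, b) = I*sqrt(21) (K(w, b) = sqrt(-3 - 18) = sqrt(-21) = I*sqrt(21))
Y(u) = 6 + 4*u (Y(u) = (6 + 5*u) - u = 6 + 4*u)
Y(y(K(2, -4), -1))*(-36) + 37 = (6 + 4*(-2))*(-36) + 37 = (6 - 8)*(-36) + 37 = -2*(-36) + 37 = 72 + 37 = 109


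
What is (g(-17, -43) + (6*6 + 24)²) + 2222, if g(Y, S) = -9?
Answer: 5813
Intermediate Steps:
(g(-17, -43) + (6*6 + 24)²) + 2222 = (-9 + (6*6 + 24)²) + 2222 = (-9 + (36 + 24)²) + 2222 = (-9 + 60²) + 2222 = (-9 + 3600) + 2222 = 3591 + 2222 = 5813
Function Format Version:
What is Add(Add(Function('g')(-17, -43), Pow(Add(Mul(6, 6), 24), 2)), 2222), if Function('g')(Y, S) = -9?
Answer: 5813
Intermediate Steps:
Add(Add(Function('g')(-17, -43), Pow(Add(Mul(6, 6), 24), 2)), 2222) = Add(Add(-9, Pow(Add(Mul(6, 6), 24), 2)), 2222) = Add(Add(-9, Pow(Add(36, 24), 2)), 2222) = Add(Add(-9, Pow(60, 2)), 2222) = Add(Add(-9, 3600), 2222) = Add(3591, 2222) = 5813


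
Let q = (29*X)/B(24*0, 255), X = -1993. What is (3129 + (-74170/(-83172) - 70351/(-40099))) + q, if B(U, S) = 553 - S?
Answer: 364958846391032/124232997543 ≈ 2937.7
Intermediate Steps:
q = -57797/298 (q = (29*(-1993))/(553 - 1*255) = -57797/(553 - 255) = -57797/298 ≈ -193.95)
(3129 + (-74170/(-83172) - 70351/(-40099))) + q = (3129 + (-74170/(-83172) - 70351/(-40099))) - 57797/298 = (3129 + (-74170*(-1/83172) - 70351*(-1/40099))) - 57797/298 = (3129 + (37085/41586 + 70351/40099)) - 57797/298 = (3129 + 4412688101/1667557014) - 57797/298 = 5222198584907/1667557014 - 57797/298 = 364958846391032/124232997543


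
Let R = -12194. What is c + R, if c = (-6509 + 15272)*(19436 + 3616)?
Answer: 201992482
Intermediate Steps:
c = 202004676 (c = 8763*23052 = 202004676)
c + R = 202004676 - 12194 = 201992482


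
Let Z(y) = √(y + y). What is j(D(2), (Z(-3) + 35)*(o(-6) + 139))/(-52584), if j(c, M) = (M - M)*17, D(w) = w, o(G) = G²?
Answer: 0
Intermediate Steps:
Z(y) = √2*√y (Z(y) = √(2*y) = √2*√y)
j(c, M) = 0 (j(c, M) = 0*17 = 0)
j(D(2), (Z(-3) + 35)*(o(-6) + 139))/(-52584) = 0/(-52584) = 0*(-1/52584) = 0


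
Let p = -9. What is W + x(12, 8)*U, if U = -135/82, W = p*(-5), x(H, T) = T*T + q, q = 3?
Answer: -5355/82 ≈ -65.305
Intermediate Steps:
x(H, T) = 3 + T**2 (x(H, T) = T*T + 3 = T**2 + 3 = 3 + T**2)
W = 45 (W = -9*(-5) = 45)
U = -135/82 (U = -135*1/82 = -135/82 ≈ -1.6463)
W + x(12, 8)*U = 45 + (3 + 8**2)*(-135/82) = 45 + (3 + 64)*(-135/82) = 45 + 67*(-135/82) = 45 - 9045/82 = -5355/82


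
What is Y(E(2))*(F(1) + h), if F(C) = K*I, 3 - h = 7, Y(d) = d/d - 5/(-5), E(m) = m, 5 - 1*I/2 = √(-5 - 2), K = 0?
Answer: -8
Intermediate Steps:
I = 10 - 2*I*√7 (I = 10 - 2*√(-5 - 2) = 10 - 2*I*√7 ≈ 10.0 - 5.2915*I)
Y(d) = 2 (Y(d) = 1 - 5*(-⅕) = 1 + 1 = 2)
h = -4 (h = 3 - 1*7 = 3 - 7 = -4)
F(C) = 0 (F(C) = 0*(10 - 2*I*√7) = 0)
Y(E(2))*(F(1) + h) = 2*(0 - 4) = 2*(-4) = -8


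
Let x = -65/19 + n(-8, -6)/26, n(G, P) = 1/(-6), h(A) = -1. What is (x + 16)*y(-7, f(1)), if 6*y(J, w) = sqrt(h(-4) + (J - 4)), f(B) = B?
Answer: 37265*I*sqrt(3)/8892 ≈ 7.2588*I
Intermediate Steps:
n(G, P) = -1/6
y(J, w) = sqrt(-5 + J)/6 (y(J, w) = sqrt(-1 + (J - 4))/6 = sqrt(-1 + (-4 + J))/6 = sqrt(-5 + J)/6)
x = -10159/2964 (x = -65/19 - 1/6/26 = -65*1/19 - 1/6*1/26 = -65/19 - 1/156 = -10159/2964 ≈ -3.4275)
(x + 16)*y(-7, f(1)) = (-10159/2964 + 16)*(sqrt(-5 - 7)/6) = 37265*(sqrt(-12)/6)/2964 = 37265*((2*I*sqrt(3))/6)/2964 = 37265*(I*sqrt(3)/3)/2964 = 37265*I*sqrt(3)/8892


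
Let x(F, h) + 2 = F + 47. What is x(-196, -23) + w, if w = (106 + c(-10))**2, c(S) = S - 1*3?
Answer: 8498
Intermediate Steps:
c(S) = -3 + S (c(S) = S - 3 = -3 + S)
x(F, h) = 45 + F (x(F, h) = -2 + (F + 47) = -2 + (47 + F) = 45 + F)
w = 8649 (w = (106 + (-3 - 10))**2 = (106 - 13)**2 = 93**2 = 8649)
x(-196, -23) + w = (45 - 196) + 8649 = -151 + 8649 = 8498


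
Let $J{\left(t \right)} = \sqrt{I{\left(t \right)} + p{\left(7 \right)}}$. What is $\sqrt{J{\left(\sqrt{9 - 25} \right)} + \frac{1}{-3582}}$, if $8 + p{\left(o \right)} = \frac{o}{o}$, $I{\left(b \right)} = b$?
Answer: $\frac{\sqrt{-398 + 1425636 \sqrt{-7 + 4 i}}}{1194} \approx 1.3356 + 1.0273 i$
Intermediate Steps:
$p{\left(o \right)} = -7$ ($p{\left(o \right)} = -8 + \frac{o}{o} = -8 + 1 = -7$)
$J{\left(t \right)} = \sqrt{-7 + t}$ ($J{\left(t \right)} = \sqrt{t - 7} = \sqrt{-7 + t}$)
$\sqrt{J{\left(\sqrt{9 - 25} \right)} + \frac{1}{-3582}} = \sqrt{\sqrt{-7 + \sqrt{9 - 25}} + \frac{1}{-3582}} = \sqrt{\sqrt{-7 + \sqrt{-16}} - \frac{1}{3582}} = \sqrt{\sqrt{-7 + 4 i} - \frac{1}{3582}} = \sqrt{- \frac{1}{3582} + \sqrt{-7 + 4 i}}$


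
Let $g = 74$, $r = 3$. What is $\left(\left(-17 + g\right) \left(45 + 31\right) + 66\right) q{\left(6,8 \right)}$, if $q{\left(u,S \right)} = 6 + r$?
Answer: $39582$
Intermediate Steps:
$q{\left(u,S \right)} = 9$ ($q{\left(u,S \right)} = 6 + 3 = 9$)
$\left(\left(-17 + g\right) \left(45 + 31\right) + 66\right) q{\left(6,8 \right)} = \left(\left(-17 + 74\right) \left(45 + 31\right) + 66\right) 9 = \left(57 \cdot 76 + 66\right) 9 = \left(4332 + 66\right) 9 = 4398 \cdot 9 = 39582$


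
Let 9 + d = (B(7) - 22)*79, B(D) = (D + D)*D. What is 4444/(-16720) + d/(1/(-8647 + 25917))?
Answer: 39342786899/380 ≈ 1.0353e+8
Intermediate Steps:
B(D) = 2*D² (B(D) = (2*D)*D = 2*D²)
d = 5995 (d = -9 + (2*7² - 22)*79 = -9 + (2*49 - 22)*79 = -9 + (98 - 22)*79 = -9 + 76*79 = -9 + 6004 = 5995)
4444/(-16720) + d/(1/(-8647 + 25917)) = 4444/(-16720) + 5995/(1/(-8647 + 25917)) = 4444*(-1/16720) + 5995/(1/17270) = -101/380 + 5995/(1/17270) = -101/380 + 5995*17270 = -101/380 + 103533650 = 39342786899/380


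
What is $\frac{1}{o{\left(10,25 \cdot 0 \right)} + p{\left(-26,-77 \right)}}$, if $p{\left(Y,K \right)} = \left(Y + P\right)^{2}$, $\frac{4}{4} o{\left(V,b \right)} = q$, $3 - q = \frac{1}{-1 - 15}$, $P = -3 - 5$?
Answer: $\frac{16}{18545} \approx 0.00086277$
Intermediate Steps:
$P = -8$ ($P = -3 - 5 = -8$)
$q = \frac{49}{16}$ ($q = 3 - \frac{1}{-1 - 15} = 3 - \frac{1}{-16} = 3 - - \frac{1}{16} = 3 + \frac{1}{16} = \frac{49}{16} \approx 3.0625$)
$o{\left(V,b \right)} = \frac{49}{16}$
$p{\left(Y,K \right)} = \left(-8 + Y\right)^{2}$ ($p{\left(Y,K \right)} = \left(Y - 8\right)^{2} = \left(-8 + Y\right)^{2}$)
$\frac{1}{o{\left(10,25 \cdot 0 \right)} + p{\left(-26,-77 \right)}} = \frac{1}{\frac{49}{16} + \left(-8 - 26\right)^{2}} = \frac{1}{\frac{49}{16} + \left(-34\right)^{2}} = \frac{1}{\frac{49}{16} + 1156} = \frac{1}{\frac{18545}{16}} = \frac{16}{18545}$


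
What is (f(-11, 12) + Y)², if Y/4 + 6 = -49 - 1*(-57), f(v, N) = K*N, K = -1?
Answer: 16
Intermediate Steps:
f(v, N) = -N
Y = 8 (Y = -24 + 4*(-49 - 1*(-57)) = -24 + 4*(-49 + 57) = -24 + 4*8 = -24 + 32 = 8)
(f(-11, 12) + Y)² = (-1*12 + 8)² = (-12 + 8)² = (-4)² = 16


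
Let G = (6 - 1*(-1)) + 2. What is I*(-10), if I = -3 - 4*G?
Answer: 390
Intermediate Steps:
G = 9 (G = (6 + 1) + 2 = 7 + 2 = 9)
I = -39 (I = -3 - 4*9 = -3 - 36 = -39)
I*(-10) = -39*(-10) = 390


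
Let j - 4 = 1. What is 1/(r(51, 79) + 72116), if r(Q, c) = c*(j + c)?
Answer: 1/78752 ≈ 1.2698e-5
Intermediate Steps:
j = 5 (j = 4 + 1 = 5)
r(Q, c) = c*(5 + c)
1/(r(51, 79) + 72116) = 1/(79*(5 + 79) + 72116) = 1/(79*84 + 72116) = 1/(6636 + 72116) = 1/78752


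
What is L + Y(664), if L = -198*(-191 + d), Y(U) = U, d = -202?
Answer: 78478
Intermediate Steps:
L = 77814 (L = -198*(-191 - 202) = -198*(-393) = 77814)
L + Y(664) = 77814 + 664 = 78478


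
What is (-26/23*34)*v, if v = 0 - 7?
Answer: 6188/23 ≈ 269.04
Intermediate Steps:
v = -7
(-26/23*34)*v = (-26/23*34)*(-7) = (-26*1/23*34)*(-7) = -26/23*34*(-7) = -884/23*(-7) = 6188/23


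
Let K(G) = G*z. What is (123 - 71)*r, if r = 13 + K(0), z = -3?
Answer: 676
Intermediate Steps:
K(G) = -3*G (K(G) = G*(-3) = -3*G)
r = 13 (r = 13 - 3*0 = 13 + 0 = 13)
(123 - 71)*r = (123 - 71)*13 = 52*13 = 676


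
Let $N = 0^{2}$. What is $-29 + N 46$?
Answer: $-29$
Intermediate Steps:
$N = 0$
$-29 + N 46 = -29 + 0 \cdot 46 = -29 + 0 = -29$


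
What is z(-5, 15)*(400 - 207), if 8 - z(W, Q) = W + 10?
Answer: 579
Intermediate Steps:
z(W, Q) = -2 - W (z(W, Q) = 8 - (W + 10) = 8 - (10 + W) = 8 + (-10 - W) = -2 - W)
z(-5, 15)*(400 - 207) = (-2 - 1*(-5))*(400 - 207) = (-2 + 5)*193 = 3*193 = 579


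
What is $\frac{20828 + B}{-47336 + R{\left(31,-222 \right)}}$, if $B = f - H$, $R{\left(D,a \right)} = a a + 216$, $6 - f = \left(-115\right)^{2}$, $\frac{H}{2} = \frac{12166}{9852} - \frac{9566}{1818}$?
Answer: $\frac{2842261769}{807484698} \approx 3.5199$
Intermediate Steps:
$H = - \frac{6010537}{746289}$ ($H = 2 \left(\frac{12166}{9852} - \frac{9566}{1818}\right) = 2 \left(12166 \cdot \frac{1}{9852} - \frac{4783}{909}\right) = 2 \left(\frac{6083}{4926} - \frac{4783}{909}\right) = 2 \left(- \frac{6010537}{1492578}\right) = - \frac{6010537}{746289} \approx -8.0539$)
$f = -13219$ ($f = 6 - \left(-115\right)^{2} = 6 - 13225 = -13219$)
$R{\left(D,a \right)} = 216 + a^{2}$ ($R{\left(D,a \right)} = a^{2} + 216 = 216 + a^{2}$)
$B = - \frac{9859183754}{746289}$ ($B = -13219 - - \frac{6010537}{746289} = -13219 + \frac{6010537}{746289} = - \frac{9859183754}{746289} \approx -13211.0$)
$\frac{20828 + B}{-47336 + R{\left(31,-222 \right)}} = \frac{20828 - \frac{9859183754}{746289}}{-47336 + \left(216 + \left(-222\right)^{2}\right)} = \frac{5684523538}{746289 \left(-47336 + \left(216 + 49284\right)\right)} = \frac{5684523538}{746289 \left(-47336 + 49500\right)} = \frac{5684523538}{746289 \cdot 2164} = \frac{5684523538}{746289} \cdot \frac{1}{2164} = \frac{2842261769}{807484698}$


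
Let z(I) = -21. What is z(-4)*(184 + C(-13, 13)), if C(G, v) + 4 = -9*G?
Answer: -6237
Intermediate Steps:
C(G, v) = -4 - 9*G
z(-4)*(184 + C(-13, 13)) = -21*(184 + (-4 - 9*(-13))) = -21*(184 + (-4 + 117)) = -21*(184 + 113) = -21*297 = -6237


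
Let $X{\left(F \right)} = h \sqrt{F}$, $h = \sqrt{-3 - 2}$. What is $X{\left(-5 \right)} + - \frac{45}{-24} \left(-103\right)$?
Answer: $- \frac{1585}{8} \approx -198.13$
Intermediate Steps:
$h = i \sqrt{5}$ ($h = \sqrt{-5} = i \sqrt{5} \approx 2.2361 i$)
$X{\left(F \right)} = i \sqrt{5} \sqrt{F}$
$X{\left(-5 \right)} + - \frac{45}{-24} \left(-103\right) = i \sqrt{5} \sqrt{-5} + - \frac{45}{-24} \left(-103\right) = i \sqrt{5} i \sqrt{5} + \left(-45\right) \left(- \frac{1}{24}\right) \left(-103\right) = -5 + \frac{15}{8} \left(-103\right) = -5 - \frac{1545}{8} = - \frac{1585}{8}$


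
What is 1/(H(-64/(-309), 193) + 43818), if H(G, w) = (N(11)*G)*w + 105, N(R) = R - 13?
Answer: 309/13547503 ≈ 2.2809e-5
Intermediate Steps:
N(R) = -13 + R
H(G, w) = 105 - 2*G*w (H(G, w) = ((-13 + 11)*G)*w + 105 = (-2*G)*w + 105 = -2*G*w + 105 = 105 - 2*G*w)
1/(H(-64/(-309), 193) + 43818) = 1/((105 - 2*(-64/(-309))*193) + 43818) = 1/((105 - 2*(-64*(-1/309))*193) + 43818) = 1/((105 - 2*64/309*193) + 43818) = 1/((105 - 24704/309) + 43818) = 1/(7741/309 + 43818) = 1/(13547503/309) = 309/13547503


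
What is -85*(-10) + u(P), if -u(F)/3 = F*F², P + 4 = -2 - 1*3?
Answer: 3037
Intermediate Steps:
P = -9 (P = -4 + (-2 - 1*3) = -4 + (-2 - 3) = -4 - 5 = -9)
u(F) = -3*F³ (u(F) = -3*F*F² = -3*F³)
-85*(-10) + u(P) = -85*(-10) - 3*(-9)³ = 850 - 3*(-729) = 850 + 2187 = 3037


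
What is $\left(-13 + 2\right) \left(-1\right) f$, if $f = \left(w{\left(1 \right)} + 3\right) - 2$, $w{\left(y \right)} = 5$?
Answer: $66$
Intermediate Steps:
$f = 6$ ($f = \left(5 + 3\right) - 2 = 8 - 2 = 6$)
$\left(-13 + 2\right) \left(-1\right) f = \left(-13 + 2\right) \left(-1\right) 6 = \left(-11\right) \left(-1\right) 6 = 11 \cdot 6 = 66$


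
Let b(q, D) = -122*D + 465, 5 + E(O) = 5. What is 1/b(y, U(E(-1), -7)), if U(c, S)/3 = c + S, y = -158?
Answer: 1/3027 ≈ 0.00033036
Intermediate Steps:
E(O) = 0 (E(O) = -5 + 5 = 0)
U(c, S) = 3*S + 3*c (U(c, S) = 3*(c + S) = 3*(S + c) = 3*S + 3*c)
b(q, D) = 465 - 122*D
1/b(y, U(E(-1), -7)) = 1/(465 - 122*(3*(-7) + 3*0)) = 1/(465 - 122*(-21 + 0)) = 1/(465 - 122*(-21)) = 1/(465 + 2562) = 1/3027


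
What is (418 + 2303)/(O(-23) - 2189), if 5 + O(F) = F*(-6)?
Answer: -2721/2056 ≈ -1.3234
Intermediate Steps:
O(F) = -5 - 6*F (O(F) = -5 + F*(-6) = -5 - 6*F)
(418 + 2303)/(O(-23) - 2189) = (418 + 2303)/((-5 - 6*(-23)) - 2189) = 2721/((-5 + 138) - 2189) = 2721/(133 - 2189) = 2721/(-2056) = 2721*(-1/2056) = -2721/2056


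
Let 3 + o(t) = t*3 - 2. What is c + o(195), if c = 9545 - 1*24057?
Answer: -13932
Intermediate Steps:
c = -14512 (c = 9545 - 24057 = -14512)
o(t) = -5 + 3*t (o(t) = -3 + (t*3 - 2) = -3 + (3*t - 2) = -3 + (-2 + 3*t) = -5 + 3*t)
c + o(195) = -14512 + (-5 + 3*195) = -14512 + (-5 + 585) = -14512 + 580 = -13932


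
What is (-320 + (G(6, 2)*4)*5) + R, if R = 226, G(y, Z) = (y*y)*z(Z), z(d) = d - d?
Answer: -94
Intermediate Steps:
z(d) = 0
G(y, Z) = 0 (G(y, Z) = (y*y)*0 = y²*0 = 0)
(-320 + (G(6, 2)*4)*5) + R = (-320 + (0*4)*5) + 226 = (-320 + 0*5) + 226 = (-320 + 0) + 226 = -320 + 226 = -94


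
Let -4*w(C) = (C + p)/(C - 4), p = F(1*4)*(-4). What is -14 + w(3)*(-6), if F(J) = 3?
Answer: -½ ≈ -0.50000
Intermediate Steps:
p = -12 (p = 3*(-4) = -12)
w(C) = -(-12 + C)/(4*(-4 + C)) (w(C) = -(C - 12)/(4*(C - 4)) = -(-12 + C)/(4*(-4 + C)))
-14 + w(3)*(-6) = -14 + ((12 - 1*3)/(4*(-4 + 3)))*(-6) = -14 + ((¼)*(12 - 3)/(-1))*(-6) = -14 + ((¼)*(-1)*9)*(-6) = -14 - 9/4*(-6) = -14 + 27/2 = -½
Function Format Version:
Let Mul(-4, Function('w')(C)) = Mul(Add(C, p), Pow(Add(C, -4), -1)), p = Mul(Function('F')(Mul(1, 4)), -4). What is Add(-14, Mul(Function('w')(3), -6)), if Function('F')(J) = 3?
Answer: Rational(-1, 2) ≈ -0.50000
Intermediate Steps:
p = -12 (p = Mul(3, -4) = -12)
Function('w')(C) = Mul(Rational(-1, 4), Pow(Add(-4, C), -1), Add(-12, C)) (Function('w')(C) = Mul(Rational(-1, 4), Mul(Add(C, -12), Pow(Add(C, -4), -1))) = Mul(Rational(-1, 4), Mul(Add(-12, C), Pow(Add(-4, C), -1))) = Mul(Rational(-1, 4), Mul(Pow(Add(-4, C), -1), Add(-12, C))) = Mul(Rational(-1, 4), Pow(Add(-4, C), -1), Add(-12, C)))
Add(-14, Mul(Function('w')(3), -6)) = Add(-14, Mul(Mul(Rational(1, 4), Pow(Add(-4, 3), -1), Add(12, Mul(-1, 3))), -6)) = Add(-14, Mul(Mul(Rational(1, 4), Pow(-1, -1), Add(12, -3)), -6)) = Add(-14, Mul(Mul(Rational(1, 4), -1, 9), -6)) = Add(-14, Mul(Rational(-9, 4), -6)) = Add(-14, Rational(27, 2)) = Rational(-1, 2)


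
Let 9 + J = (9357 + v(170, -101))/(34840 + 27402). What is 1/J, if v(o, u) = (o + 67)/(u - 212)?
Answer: -9740873/86203605 ≈ -0.11300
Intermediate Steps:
v(o, u) = (67 + o)/(-212 + u)
J = -86203605/9740873 (J = -9 + (9357 + (67 + 170)/(-212 - 101))/(34840 + 27402) = -9 + (9357 + 237/(-313))/62242 = -9 + (9357 - 1/313*237)*(1/62242) = -9 + (9357 - 237/313)*(1/62242) = -9 + (2928504/313)*(1/62242) = -9 + 1464252/9740873 = -86203605/9740873 ≈ -8.8497)
1/J = 1/(-86203605/9740873) = -9740873/86203605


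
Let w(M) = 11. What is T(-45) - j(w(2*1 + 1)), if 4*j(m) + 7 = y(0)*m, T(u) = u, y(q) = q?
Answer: -173/4 ≈ -43.250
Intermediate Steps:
j(m) = -7/4 (j(m) = -7/4 + (0*m)/4 = -7/4 + (¼)*0 = -7/4 + 0 = -7/4)
T(-45) - j(w(2*1 + 1)) = -45 - 1*(-7/4) = -45 + 7/4 = -173/4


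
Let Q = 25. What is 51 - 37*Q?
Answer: -874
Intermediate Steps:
51 - 37*Q = 51 - 37*25 = 51 - 925 = -874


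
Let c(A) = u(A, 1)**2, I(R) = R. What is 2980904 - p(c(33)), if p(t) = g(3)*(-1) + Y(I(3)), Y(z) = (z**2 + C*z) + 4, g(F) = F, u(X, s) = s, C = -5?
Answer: 2980909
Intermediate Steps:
Y(z) = 4 + z**2 - 5*z (Y(z) = (z**2 - 5*z) + 4 = 4 + z**2 - 5*z)
c(A) = 1 (c(A) = 1**2 = 1)
p(t) = -5 (p(t) = 3*(-1) + (4 + 3**2 - 5*3) = -3 + (4 + 9 - 15) = -3 - 2 = -5)
2980904 - p(c(33)) = 2980904 - 1*(-5) = 2980904 + 5 = 2980909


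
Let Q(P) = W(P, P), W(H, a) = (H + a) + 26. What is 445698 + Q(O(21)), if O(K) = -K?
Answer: 445682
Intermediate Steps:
W(H, a) = 26 + H + a
Q(P) = 26 + 2*P (Q(P) = 26 + P + P = 26 + 2*P)
445698 + Q(O(21)) = 445698 + (26 + 2*(-1*21)) = 445698 + (26 + 2*(-21)) = 445698 + (26 - 42) = 445698 - 16 = 445682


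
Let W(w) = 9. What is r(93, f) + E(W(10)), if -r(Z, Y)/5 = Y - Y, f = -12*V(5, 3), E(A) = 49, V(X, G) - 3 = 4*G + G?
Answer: 49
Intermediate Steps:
V(X, G) = 3 + 5*G (V(X, G) = 3 + (4*G + G) = 3 + 5*G)
f = -216 (f = -12*(3 + 5*3) = -12*(3 + 15) = -12*18 = -216)
r(Z, Y) = 0 (r(Z, Y) = -5*(Y - Y) = -5*0 = 0)
r(93, f) + E(W(10)) = 0 + 49 = 49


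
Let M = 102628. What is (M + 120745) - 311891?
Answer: -88518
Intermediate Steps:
(M + 120745) - 311891 = (102628 + 120745) - 311891 = 223373 - 311891 = -88518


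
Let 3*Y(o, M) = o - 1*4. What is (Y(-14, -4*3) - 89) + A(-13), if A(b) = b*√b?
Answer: -95 - 13*I*√13 ≈ -95.0 - 46.872*I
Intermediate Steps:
Y(o, M) = -4/3 + o/3 (Y(o, M) = (o - 1*4)/3 = (o - 4)/3 = (-4 + o)/3 = -4/3 + o/3)
A(b) = b^(3/2)
(Y(-14, -4*3) - 89) + A(-13) = ((-4/3 + (⅓)*(-14)) - 89) + (-13)^(3/2) = ((-4/3 - 14/3) - 89) - 13*I*√13 = (-6 - 89) - 13*I*√13 = -95 - 13*I*√13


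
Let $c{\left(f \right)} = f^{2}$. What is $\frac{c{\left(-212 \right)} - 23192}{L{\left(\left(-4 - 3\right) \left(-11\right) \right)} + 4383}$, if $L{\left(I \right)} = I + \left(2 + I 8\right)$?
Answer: $\frac{10876}{2539} \approx 4.2836$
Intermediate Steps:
$L{\left(I \right)} = 2 + 9 I$ ($L{\left(I \right)} = I + \left(2 + 8 I\right) = 2 + 9 I$)
$\frac{c{\left(-212 \right)} - 23192}{L{\left(\left(-4 - 3\right) \left(-11\right) \right)} + 4383} = \frac{\left(-212\right)^{2} - 23192}{\left(2 + 9 \left(-4 - 3\right) \left(-11\right)\right) + 4383} = \frac{44944 - 23192}{\left(2 + 9 \left(\left(-7\right) \left(-11\right)\right)\right) + 4383} = \frac{21752}{\left(2 + 9 \cdot 77\right) + 4383} = \frac{21752}{\left(2 + 693\right) + 4383} = \frac{21752}{695 + 4383} = \frac{21752}{5078} = 21752 \cdot \frac{1}{5078} = \frac{10876}{2539}$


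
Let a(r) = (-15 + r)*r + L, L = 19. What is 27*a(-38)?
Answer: 54891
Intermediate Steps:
a(r) = 19 + r*(-15 + r) (a(r) = (-15 + r)*r + 19 = r*(-15 + r) + 19 = 19 + r*(-15 + r))
27*a(-38) = 27*(19 + (-38)² - 15*(-38)) = 27*(19 + 1444 + 570) = 27*2033 = 54891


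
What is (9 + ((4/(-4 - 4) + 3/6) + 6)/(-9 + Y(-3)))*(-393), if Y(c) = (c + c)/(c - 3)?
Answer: -12969/4 ≈ -3242.3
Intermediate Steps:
Y(c) = 2*c/(-3 + c) (Y(c) = (2*c)/(-3 + c) = 2*c/(-3 + c))
(9 + ((4/(-4 - 4) + 3/6) + 6)/(-9 + Y(-3)))*(-393) = (9 + ((4/(-4 - 4) + 3/6) + 6)/(-9 + 2*(-3)/(-3 - 3)))*(-393) = (9 + ((4/(-8) + 3*(⅙)) + 6)/(-9 + 2*(-3)/(-6)))*(-393) = (9 + ((4*(-⅛) + ½) + 6)/(-9 + 2*(-3)*(-⅙)))*(-393) = (9 + ((-½ + ½) + 6)/(-9 + 1))*(-393) = (9 + (0 + 6)/(-8))*(-393) = (9 + 6*(-⅛))*(-393) = (9 - ¾)*(-393) = (33/4)*(-393) = -12969/4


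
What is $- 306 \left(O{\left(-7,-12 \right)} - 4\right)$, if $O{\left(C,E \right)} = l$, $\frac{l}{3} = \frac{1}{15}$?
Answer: $\frac{5814}{5} \approx 1162.8$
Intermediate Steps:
$l = \frac{1}{5}$ ($l = \frac{3}{15} = 3 \cdot \frac{1}{15} = \frac{1}{5} \approx 0.2$)
$O{\left(C,E \right)} = \frac{1}{5}$
$- 306 \left(O{\left(-7,-12 \right)} - 4\right) = - 306 \left(\frac{1}{5} - 4\right) = \left(-306\right) \left(- \frac{19}{5}\right) = \frac{5814}{5}$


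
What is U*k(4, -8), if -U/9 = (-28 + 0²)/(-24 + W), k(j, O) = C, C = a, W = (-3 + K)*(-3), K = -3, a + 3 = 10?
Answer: -294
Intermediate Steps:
a = 7 (a = -3 + 10 = 7)
W = 18 (W = (-3 - 3)*(-3) = -6*(-3) = 18)
C = 7
k(j, O) = 7
U = -42 (U = -9*(-28 + 0²)/(-24 + 18) = -9*(-28 + 0)/(-6) = -(-252)*(-1)/6 = -9*14/3 = -42)
U*k(4, -8) = -42*7 = -294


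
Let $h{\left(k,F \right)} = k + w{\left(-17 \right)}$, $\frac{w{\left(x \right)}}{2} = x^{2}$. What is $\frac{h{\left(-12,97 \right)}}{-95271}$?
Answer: $- \frac{566}{95271} \approx -0.0059409$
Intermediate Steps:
$w{\left(x \right)} = 2 x^{2}$
$h{\left(k,F \right)} = 578 + k$ ($h{\left(k,F \right)} = k + 2 \left(-17\right)^{2} = k + 2 \cdot 289 = k + 578 = 578 + k$)
$\frac{h{\left(-12,97 \right)}}{-95271} = \frac{578 - 12}{-95271} = 566 \left(- \frac{1}{95271}\right) = - \frac{566}{95271}$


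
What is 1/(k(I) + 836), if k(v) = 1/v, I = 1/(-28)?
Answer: 1/808 ≈ 0.0012376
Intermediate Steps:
I = -1/28 ≈ -0.035714
1/(k(I) + 836) = 1/(1/(-1/28) + 836) = 1/(-28 + 836) = 1/808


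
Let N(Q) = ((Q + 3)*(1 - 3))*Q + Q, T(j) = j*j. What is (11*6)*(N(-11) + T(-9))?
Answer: -6996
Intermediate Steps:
T(j) = j²
N(Q) = Q + Q*(-6 - 2*Q) (N(Q) = ((3 + Q)*(-2))*Q + Q = (-6 - 2*Q)*Q + Q = Q*(-6 - 2*Q) + Q = Q + Q*(-6 - 2*Q))
(11*6)*(N(-11) + T(-9)) = (11*6)*(-1*(-11)*(5 + 2*(-11)) + (-9)²) = 66*(-1*(-11)*(5 - 22) + 81) = 66*(-1*(-11)*(-17) + 81) = 66*(-187 + 81) = 66*(-106) = -6996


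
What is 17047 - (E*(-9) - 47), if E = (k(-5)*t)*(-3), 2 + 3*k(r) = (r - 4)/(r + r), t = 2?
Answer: 85569/5 ≈ 17114.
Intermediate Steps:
k(r) = -⅔ + (-4 + r)/(6*r) (k(r) = -⅔ + ((r - 4)/(r + r))/3 = -⅔ + ((-4 + r)/((2*r)))/3 = -⅔ + ((-4 + r)*(1/(2*r)))/3 = -⅔ + ((-4 + r)/(2*r))/3 = -⅔ + (-4 + r)/(6*r))
E = 11/5 (E = (((⅙)*(-4 - 3*(-5))/(-5))*2)*(-3) = (((⅙)*(-⅕)*(-4 + 15))*2)*(-3) = (((⅙)*(-⅕)*11)*2)*(-3) = -11/30*2*(-3) = -11/15*(-3) = 11/5 ≈ 2.2000)
17047 - (E*(-9) - 47) = 17047 - ((11/5)*(-9) - 47) = 17047 - (-99/5 - 47) = 17047 - 1*(-334/5) = 17047 + 334/5 = 85569/5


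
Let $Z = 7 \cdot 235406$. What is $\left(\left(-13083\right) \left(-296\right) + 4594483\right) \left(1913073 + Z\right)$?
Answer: $30150448911665$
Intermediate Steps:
$Z = 1647842$
$\left(\left(-13083\right) \left(-296\right) + 4594483\right) \left(1913073 + Z\right) = \left(\left(-13083\right) \left(-296\right) + 4594483\right) \left(1913073 + 1647842\right) = \left(3872568 + 4594483\right) 3560915 = 8467051 \cdot 3560915 = 30150448911665$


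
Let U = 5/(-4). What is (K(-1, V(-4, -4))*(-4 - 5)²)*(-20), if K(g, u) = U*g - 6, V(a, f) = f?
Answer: 7695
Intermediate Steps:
U = -5/4 (U = 5*(-¼) = -5/4 ≈ -1.2500)
K(g, u) = -6 - 5*g/4 (K(g, u) = -5*g/4 - 6 = -6 - 5*g/4)
(K(-1, V(-4, -4))*(-4 - 5)²)*(-20) = ((-6 - 5/4*(-1))*(-4 - 5)²)*(-20) = ((-6 + 5/4)*(-9)²)*(-20) = -19/4*81*(-20) = -1539/4*(-20) = 7695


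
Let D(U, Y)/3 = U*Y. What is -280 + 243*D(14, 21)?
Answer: 214046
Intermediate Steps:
D(U, Y) = 3*U*Y (D(U, Y) = 3*(U*Y) = 3*U*Y)
-280 + 243*D(14, 21) = -280 + 243*(3*14*21) = -280 + 243*882 = -280 + 214326 = 214046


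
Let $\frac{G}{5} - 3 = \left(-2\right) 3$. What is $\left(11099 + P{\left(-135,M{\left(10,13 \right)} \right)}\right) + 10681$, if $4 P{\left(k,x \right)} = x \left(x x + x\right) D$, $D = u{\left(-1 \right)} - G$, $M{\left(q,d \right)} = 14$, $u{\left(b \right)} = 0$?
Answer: $32805$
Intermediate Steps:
$G = -15$ ($G = 15 + 5 \left(\left(-2\right) 3\right) = 15 + 5 \left(-6\right) = 15 - 30 = -15$)
$D = 15$ ($D = 0 - -15 = 0 + 15 = 15$)
$P{\left(k,x \right)} = \frac{15 x \left(x + x^{2}\right)}{4}$ ($P{\left(k,x \right)} = \frac{x \left(x x + x\right) 15}{4} = \frac{x \left(x^{2} + x\right) 15}{4} = \frac{x \left(x + x^{2}\right) 15}{4} = \frac{15 x \left(x + x^{2}\right)}{4}$)
$\left(11099 + P{\left(-135,M{\left(10,13 \right)} \right)}\right) + 10681 = \left(11099 + \frac{15 \cdot 14^{2} \left(1 + 14\right)}{4}\right) + 10681 = \left(11099 + \frac{15}{4} \cdot 196 \cdot 15\right) + 10681 = \left(11099 + 11025\right) + 10681 = 22124 + 10681 = 32805$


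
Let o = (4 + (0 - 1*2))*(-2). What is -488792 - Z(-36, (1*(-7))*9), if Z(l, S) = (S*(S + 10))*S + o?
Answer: -278431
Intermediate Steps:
o = -4 (o = (4 + (0 - 2))*(-2) = (4 - 2)*(-2) = 2*(-2) = -4)
Z(l, S) = -4 + S**2*(10 + S) (Z(l, S) = (S*(S + 10))*S - 4 = (S*(10 + S))*S - 4 = S**2*(10 + S) - 4 = -4 + S**2*(10 + S))
-488792 - Z(-36, (1*(-7))*9) = -488792 - (-4 + ((1*(-7))*9)**3 + 10*((1*(-7))*9)**2) = -488792 - (-4 + (-7*9)**3 + 10*(-7*9)**2) = -488792 - (-4 + (-63)**3 + 10*(-63)**2) = -488792 - (-4 - 250047 + 10*3969) = -488792 - (-4 - 250047 + 39690) = -488792 - 1*(-210361) = -488792 + 210361 = -278431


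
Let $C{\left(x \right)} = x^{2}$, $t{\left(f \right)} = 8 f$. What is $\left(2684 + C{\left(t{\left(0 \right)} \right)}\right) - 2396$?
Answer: $288$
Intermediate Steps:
$\left(2684 + C{\left(t{\left(0 \right)} \right)}\right) - 2396 = \left(2684 + \left(8 \cdot 0\right)^{2}\right) - 2396 = \left(2684 + 0^{2}\right) - 2396 = \left(2684 + 0\right) - 2396 = 2684 - 2396 = 288$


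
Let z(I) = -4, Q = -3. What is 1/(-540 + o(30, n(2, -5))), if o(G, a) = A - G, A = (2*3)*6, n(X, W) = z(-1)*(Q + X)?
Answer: -1/534 ≈ -0.0018727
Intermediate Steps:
n(X, W) = 12 - 4*X (n(X, W) = -4*(-3 + X) = 12 - 4*X)
A = 36 (A = 6*6 = 36)
o(G, a) = 36 - G
1/(-540 + o(30, n(2, -5))) = 1/(-540 + (36 - 1*30)) = 1/(-540 + (36 - 30)) = 1/(-540 + 6) = 1/(-534) = -1/534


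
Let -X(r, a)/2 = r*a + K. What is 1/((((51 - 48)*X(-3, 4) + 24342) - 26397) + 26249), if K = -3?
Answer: 1/24284 ≈ 4.1179e-5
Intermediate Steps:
X(r, a) = 6 - 2*a*r (X(r, a) = -2*(r*a - 3) = -2*(a*r - 3) = -2*(-3 + a*r) = 6 - 2*a*r)
1/((((51 - 48)*X(-3, 4) + 24342) - 26397) + 26249) = 1/((((51 - 48)*(6 - 2*4*(-3)) + 24342) - 26397) + 26249) = 1/(((3*(6 + 24) + 24342) - 26397) + 26249) = 1/(((3*30 + 24342) - 26397) + 26249) = 1/(((90 + 24342) - 26397) + 26249) = 1/((24432 - 26397) + 26249) = 1/(-1965 + 26249) = 1/24284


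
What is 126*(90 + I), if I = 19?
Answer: 13734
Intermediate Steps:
126*(90 + I) = 126*(90 + 19) = 126*109 = 13734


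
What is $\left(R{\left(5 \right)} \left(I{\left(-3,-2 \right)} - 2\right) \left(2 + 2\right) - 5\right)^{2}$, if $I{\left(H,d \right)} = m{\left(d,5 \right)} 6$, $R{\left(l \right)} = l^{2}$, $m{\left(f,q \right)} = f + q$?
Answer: $2544025$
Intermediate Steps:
$I{\left(H,d \right)} = 30 + 6 d$ ($I{\left(H,d \right)} = \left(d + 5\right) 6 = \left(5 + d\right) 6 = 30 + 6 d$)
$\left(R{\left(5 \right)} \left(I{\left(-3,-2 \right)} - 2\right) \left(2 + 2\right) - 5\right)^{2} = \left(5^{2} \left(\left(30 + 6 \left(-2\right)\right) - 2\right) \left(2 + 2\right) - 5\right)^{2} = \left(25 \left(\left(30 - 12\right) - 2\right) 4 - 5\right)^{2} = \left(25 \left(18 - 2\right) 4 - 5\right)^{2} = \left(25 \cdot 16 \cdot 4 - 5\right)^{2} = \left(25 \cdot 64 - 5\right)^{2} = \left(1600 - 5\right)^{2} = 1595^{2} = 2544025$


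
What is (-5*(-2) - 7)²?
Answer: 9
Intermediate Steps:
(-5*(-2) - 7)² = (10 - 7)² = 3² = 9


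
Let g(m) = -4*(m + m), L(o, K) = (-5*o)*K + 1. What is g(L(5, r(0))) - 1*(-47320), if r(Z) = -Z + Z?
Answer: 47312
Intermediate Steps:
r(Z) = 0
L(o, K) = 1 - 5*K*o (L(o, K) = -5*K*o + 1 = 1 - 5*K*o)
g(m) = -8*m
g(L(5, r(0))) - 1*(-47320) = -8*(1 - 5*0*5) - 1*(-47320) = -8*(1 + 0) + 47320 = -8*1 + 47320 = -8 + 47320 = 47312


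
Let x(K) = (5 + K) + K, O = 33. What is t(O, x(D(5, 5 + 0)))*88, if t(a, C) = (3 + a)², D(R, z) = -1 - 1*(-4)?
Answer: 114048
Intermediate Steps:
D(R, z) = 3 (D(R, z) = -1 + 4 = 3)
x(K) = 5 + 2*K
t(O, x(D(5, 5 + 0)))*88 = (3 + 33)²*88 = 36²*88 = 1296*88 = 114048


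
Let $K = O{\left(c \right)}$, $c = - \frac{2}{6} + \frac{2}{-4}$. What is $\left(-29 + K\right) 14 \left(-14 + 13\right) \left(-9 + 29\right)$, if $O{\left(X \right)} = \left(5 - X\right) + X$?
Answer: $6720$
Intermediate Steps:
$c = - \frac{5}{6}$ ($c = \left(-2\right) \frac{1}{6} + 2 \left(- \frac{1}{4}\right) = - \frac{1}{3} - \frac{1}{2} = - \frac{5}{6} \approx -0.83333$)
$O{\left(X \right)} = 5$
$K = 5$
$\left(-29 + K\right) 14 \left(-14 + 13\right) \left(-9 + 29\right) = \left(-29 + 5\right) 14 \left(-14 + 13\right) \left(-9 + 29\right) = \left(-24\right) 14 \left(\left(-1\right) 20\right) = \left(-336\right) \left(-20\right) = 6720$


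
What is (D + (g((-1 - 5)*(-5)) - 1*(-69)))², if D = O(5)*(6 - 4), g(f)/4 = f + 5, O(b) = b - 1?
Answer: 47089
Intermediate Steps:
O(b) = -1 + b
g(f) = 20 + 4*f (g(f) = 4*(f + 5) = 4*(5 + f) = 20 + 4*f)
D = 8 (D = (-1 + 5)*(6 - 4) = 4*2 = 8)
(D + (g((-1 - 5)*(-5)) - 1*(-69)))² = (8 + ((20 + 4*((-1 - 5)*(-5))) - 1*(-69)))² = (8 + ((20 + 4*(-6*(-5))) + 69))² = (8 + ((20 + 4*30) + 69))² = (8 + ((20 + 120) + 69))² = (8 + (140 + 69))² = (8 + 209)² = 217² = 47089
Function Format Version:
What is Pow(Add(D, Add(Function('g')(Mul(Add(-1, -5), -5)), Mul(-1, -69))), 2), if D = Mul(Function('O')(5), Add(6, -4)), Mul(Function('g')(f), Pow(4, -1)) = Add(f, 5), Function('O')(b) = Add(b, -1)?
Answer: 47089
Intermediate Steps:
Function('O')(b) = Add(-1, b)
Function('g')(f) = Add(20, Mul(4, f)) (Function('g')(f) = Mul(4, Add(f, 5)) = Mul(4, Add(5, f)) = Add(20, Mul(4, f)))
D = 8 (D = Mul(Add(-1, 5), Add(6, -4)) = Mul(4, 2) = 8)
Pow(Add(D, Add(Function('g')(Mul(Add(-1, -5), -5)), Mul(-1, -69))), 2) = Pow(Add(8, Add(Add(20, Mul(4, Mul(Add(-1, -5), -5))), Mul(-1, -69))), 2) = Pow(Add(8, Add(Add(20, Mul(4, Mul(-6, -5))), 69)), 2) = Pow(Add(8, Add(Add(20, Mul(4, 30)), 69)), 2) = Pow(Add(8, Add(Add(20, 120), 69)), 2) = Pow(Add(8, Add(140, 69)), 2) = Pow(Add(8, 209), 2) = Pow(217, 2) = 47089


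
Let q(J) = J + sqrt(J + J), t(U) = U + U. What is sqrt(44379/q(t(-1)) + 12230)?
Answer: sqrt(4541 - 44379*I)/2 ≈ 78.383 - 70.772*I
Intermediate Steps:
t(U) = 2*U
q(J) = J + sqrt(2)*sqrt(J) (q(J) = J + sqrt(2*J) = J + sqrt(2)*sqrt(J))
sqrt(44379/q(t(-1)) + 12230) = sqrt(44379/(2*(-1) + sqrt(2)*sqrt(2*(-1))) + 12230) = sqrt(44379/(-2 + sqrt(2)*sqrt(-2)) + 12230) = sqrt(44379/(-2 + sqrt(2)*(I*sqrt(2))) + 12230) = sqrt(44379/(-2 + 2*I) + 12230) = sqrt(44379*((-2 - 2*I)/8) + 12230) = sqrt(44379*(-2 - 2*I)/8 + 12230) = sqrt(12230 + 44379*(-2 - 2*I)/8)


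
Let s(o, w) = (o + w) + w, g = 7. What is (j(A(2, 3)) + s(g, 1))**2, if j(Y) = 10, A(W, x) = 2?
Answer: 361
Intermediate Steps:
s(o, w) = o + 2*w
(j(A(2, 3)) + s(g, 1))**2 = (10 + (7 + 2*1))**2 = (10 + (7 + 2))**2 = (10 + 9)**2 = 19**2 = 361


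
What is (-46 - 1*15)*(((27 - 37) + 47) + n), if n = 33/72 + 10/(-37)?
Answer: -2014403/888 ≈ -2268.5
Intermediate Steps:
n = 167/888 (n = 33*(1/72) + 10*(-1/37) = 11/24 - 10/37 = 167/888 ≈ 0.18806)
(-46 - 1*15)*(((27 - 37) + 47) + n) = (-46 - 1*15)*(((27 - 37) + 47) + 167/888) = (-46 - 15)*((-10 + 47) + 167/888) = -61*(37 + 167/888) = -61*33023/888 = -2014403/888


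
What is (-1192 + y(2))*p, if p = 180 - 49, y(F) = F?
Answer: -155890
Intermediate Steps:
p = 131
(-1192 + y(2))*p = (-1192 + 2)*131 = -1190*131 = -155890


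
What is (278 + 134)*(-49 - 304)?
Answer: -145436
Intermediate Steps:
(278 + 134)*(-49 - 304) = 412*(-353) = -145436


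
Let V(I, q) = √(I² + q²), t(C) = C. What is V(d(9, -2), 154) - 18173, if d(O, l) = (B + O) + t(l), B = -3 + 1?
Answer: -18173 + √23741 ≈ -18019.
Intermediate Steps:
B = -2
d(O, l) = -2 + O + l (d(O, l) = (-2 + O) + l = -2 + O + l)
V(d(9, -2), 154) - 18173 = √((-2 + 9 - 2)² + 154²) - 18173 = √(5² + 23716) - 18173 = √(25 + 23716) - 18173 = √23741 - 18173 = -18173 + √23741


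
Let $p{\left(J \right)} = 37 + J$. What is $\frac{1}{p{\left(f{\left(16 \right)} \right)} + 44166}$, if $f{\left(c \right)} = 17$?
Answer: $\frac{1}{44220} \approx 2.2614 \cdot 10^{-5}$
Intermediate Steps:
$\frac{1}{p{\left(f{\left(16 \right)} \right)} + 44166} = \frac{1}{\left(37 + 17\right) + 44166} = \frac{1}{54 + 44166} = \frac{1}{44220}$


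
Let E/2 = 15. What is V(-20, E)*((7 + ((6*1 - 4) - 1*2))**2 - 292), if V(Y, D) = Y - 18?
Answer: 9234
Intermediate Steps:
E = 30 (E = 2*15 = 30)
V(Y, D) = -18 + Y
V(-20, E)*((7 + ((6*1 - 4) - 1*2))**2 - 292) = (-18 - 20)*((7 + ((6*1 - 4) - 1*2))**2 - 292) = -38*((7 + ((6 - 4) - 2))**2 - 292) = -38*((7 + (2 - 2))**2 - 292) = -38*((7 + 0)**2 - 292) = -38*(7**2 - 292) = -38*(49 - 292) = -38*(-243) = 9234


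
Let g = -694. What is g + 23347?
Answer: 22653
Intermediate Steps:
g + 23347 = -694 + 23347 = 22653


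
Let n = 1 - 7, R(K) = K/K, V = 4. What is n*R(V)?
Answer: -6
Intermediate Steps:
R(K) = 1
n = -6
n*R(V) = -6*1 = -6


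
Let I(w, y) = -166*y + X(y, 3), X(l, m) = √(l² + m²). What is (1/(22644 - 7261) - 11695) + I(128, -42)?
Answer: -72653908/15383 + 3*√197 ≈ -4680.9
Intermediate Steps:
I(w, y) = √(9 + y²) - 166*y (I(w, y) = -166*y + √(y² + 3²) = -166*y + √(y² + 9) = -166*y + √(9 + y²) = √(9 + y²) - 166*y)
(1/(22644 - 7261) - 11695) + I(128, -42) = (1/(22644 - 7261) - 11695) + (√(9 + (-42)²) - 166*(-42)) = (1/15383 - 11695) + (√(9 + 1764) + 6972) = (1/15383 - 11695) + (√1773 + 6972) = -179904184/15383 + (3*√197 + 6972) = -179904184/15383 + (6972 + 3*√197) = -72653908/15383 + 3*√197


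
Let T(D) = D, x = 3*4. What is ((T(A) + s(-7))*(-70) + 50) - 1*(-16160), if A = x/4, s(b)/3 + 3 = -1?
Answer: 16840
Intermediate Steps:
x = 12
s(b) = -12 (s(b) = -9 + 3*(-1) = -9 - 3 = -12)
A = 3 (A = 12/4 = 12*(1/4) = 3)
((T(A) + s(-7))*(-70) + 50) - 1*(-16160) = ((3 - 12)*(-70) + 50) - 1*(-16160) = (-9*(-70) + 50) + 16160 = (630 + 50) + 16160 = 680 + 16160 = 16840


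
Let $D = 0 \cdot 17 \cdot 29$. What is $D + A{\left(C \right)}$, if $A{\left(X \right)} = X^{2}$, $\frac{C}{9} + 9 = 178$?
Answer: $2313441$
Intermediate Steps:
$C = 1521$ ($C = -81 + 9 \cdot 178 = -81 + 1602 = 1521$)
$D = 0$ ($D = 0 \cdot 29 = 0$)
$D + A{\left(C \right)} = 0 + 1521^{2} = 0 + 2313441 = 2313441$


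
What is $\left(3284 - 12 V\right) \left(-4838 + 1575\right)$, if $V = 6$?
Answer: $-10480756$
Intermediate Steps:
$\left(3284 - 12 V\right) \left(-4838 + 1575\right) = \left(3284 - 72\right) \left(-4838 + 1575\right) = \left(3284 - 72\right) \left(-3263\right) = 3212 \left(-3263\right) = -10480756$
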